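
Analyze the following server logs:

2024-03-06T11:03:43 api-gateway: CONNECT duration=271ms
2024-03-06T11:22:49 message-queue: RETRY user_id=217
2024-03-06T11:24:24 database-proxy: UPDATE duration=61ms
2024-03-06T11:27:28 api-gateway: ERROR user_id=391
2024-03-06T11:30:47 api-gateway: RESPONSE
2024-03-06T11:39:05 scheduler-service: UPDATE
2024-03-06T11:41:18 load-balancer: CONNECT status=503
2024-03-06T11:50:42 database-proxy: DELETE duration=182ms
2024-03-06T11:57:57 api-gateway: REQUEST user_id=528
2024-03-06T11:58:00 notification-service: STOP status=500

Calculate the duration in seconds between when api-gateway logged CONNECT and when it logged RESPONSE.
1624

To find the time between events:

1. Locate the first CONNECT event for api-gateway: 2024-03-06T11:03:43
2. Locate the first RESPONSE event for api-gateway: 2024-03-06T11:30:47
3. Calculate the difference: 2024-03-06T11:30:47 - 2024-03-06T11:03:43 = 1624 seconds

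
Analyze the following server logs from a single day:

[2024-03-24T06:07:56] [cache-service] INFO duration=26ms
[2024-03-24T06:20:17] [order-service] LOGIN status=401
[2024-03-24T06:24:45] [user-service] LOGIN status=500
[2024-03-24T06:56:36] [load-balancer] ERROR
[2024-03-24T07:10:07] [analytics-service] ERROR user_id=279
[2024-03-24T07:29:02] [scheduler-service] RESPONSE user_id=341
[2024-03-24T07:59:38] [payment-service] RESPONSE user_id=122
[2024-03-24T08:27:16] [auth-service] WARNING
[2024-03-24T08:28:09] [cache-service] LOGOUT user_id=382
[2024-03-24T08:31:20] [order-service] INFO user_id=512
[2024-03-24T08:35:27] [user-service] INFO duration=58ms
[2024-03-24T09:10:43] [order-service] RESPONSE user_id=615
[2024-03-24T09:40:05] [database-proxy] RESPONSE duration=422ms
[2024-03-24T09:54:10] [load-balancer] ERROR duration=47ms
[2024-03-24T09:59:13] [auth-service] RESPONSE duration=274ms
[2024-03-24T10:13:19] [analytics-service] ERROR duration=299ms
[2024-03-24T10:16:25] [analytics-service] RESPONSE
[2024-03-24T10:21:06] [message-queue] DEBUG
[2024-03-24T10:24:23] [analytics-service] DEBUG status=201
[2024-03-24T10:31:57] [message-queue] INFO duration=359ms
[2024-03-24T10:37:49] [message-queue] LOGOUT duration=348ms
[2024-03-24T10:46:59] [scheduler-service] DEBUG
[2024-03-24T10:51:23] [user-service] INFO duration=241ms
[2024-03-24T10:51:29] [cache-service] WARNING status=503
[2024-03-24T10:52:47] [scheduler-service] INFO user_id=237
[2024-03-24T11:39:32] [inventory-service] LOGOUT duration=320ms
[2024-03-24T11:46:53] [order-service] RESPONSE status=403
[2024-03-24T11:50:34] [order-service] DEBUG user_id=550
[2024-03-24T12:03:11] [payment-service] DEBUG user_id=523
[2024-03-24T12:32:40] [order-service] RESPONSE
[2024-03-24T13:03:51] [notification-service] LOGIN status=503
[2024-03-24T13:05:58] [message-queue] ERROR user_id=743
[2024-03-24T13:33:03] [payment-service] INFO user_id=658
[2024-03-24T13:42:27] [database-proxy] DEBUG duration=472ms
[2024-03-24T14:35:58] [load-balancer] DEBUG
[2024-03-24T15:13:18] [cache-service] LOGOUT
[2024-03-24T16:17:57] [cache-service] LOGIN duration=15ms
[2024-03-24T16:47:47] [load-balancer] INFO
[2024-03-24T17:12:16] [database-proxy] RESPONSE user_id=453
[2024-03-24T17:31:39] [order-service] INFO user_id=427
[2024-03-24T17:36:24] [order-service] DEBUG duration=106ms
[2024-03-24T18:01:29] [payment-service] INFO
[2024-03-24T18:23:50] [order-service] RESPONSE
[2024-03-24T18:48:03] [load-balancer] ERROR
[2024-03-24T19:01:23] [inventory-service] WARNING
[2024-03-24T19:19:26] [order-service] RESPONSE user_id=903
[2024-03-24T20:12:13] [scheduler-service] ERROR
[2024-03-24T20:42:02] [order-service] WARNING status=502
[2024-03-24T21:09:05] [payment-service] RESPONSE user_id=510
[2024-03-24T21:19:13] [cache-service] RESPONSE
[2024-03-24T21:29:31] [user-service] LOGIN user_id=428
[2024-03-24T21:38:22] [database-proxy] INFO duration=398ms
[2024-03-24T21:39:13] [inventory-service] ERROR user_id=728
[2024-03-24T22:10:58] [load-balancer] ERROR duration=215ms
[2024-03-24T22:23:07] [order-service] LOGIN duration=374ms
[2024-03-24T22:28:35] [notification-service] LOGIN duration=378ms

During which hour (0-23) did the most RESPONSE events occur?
9

To find the peak hour:

1. Group all RESPONSE events by hour
2. Count events in each hour
3. Find hour with maximum count
4. Peak hour: 9 (with 3 events)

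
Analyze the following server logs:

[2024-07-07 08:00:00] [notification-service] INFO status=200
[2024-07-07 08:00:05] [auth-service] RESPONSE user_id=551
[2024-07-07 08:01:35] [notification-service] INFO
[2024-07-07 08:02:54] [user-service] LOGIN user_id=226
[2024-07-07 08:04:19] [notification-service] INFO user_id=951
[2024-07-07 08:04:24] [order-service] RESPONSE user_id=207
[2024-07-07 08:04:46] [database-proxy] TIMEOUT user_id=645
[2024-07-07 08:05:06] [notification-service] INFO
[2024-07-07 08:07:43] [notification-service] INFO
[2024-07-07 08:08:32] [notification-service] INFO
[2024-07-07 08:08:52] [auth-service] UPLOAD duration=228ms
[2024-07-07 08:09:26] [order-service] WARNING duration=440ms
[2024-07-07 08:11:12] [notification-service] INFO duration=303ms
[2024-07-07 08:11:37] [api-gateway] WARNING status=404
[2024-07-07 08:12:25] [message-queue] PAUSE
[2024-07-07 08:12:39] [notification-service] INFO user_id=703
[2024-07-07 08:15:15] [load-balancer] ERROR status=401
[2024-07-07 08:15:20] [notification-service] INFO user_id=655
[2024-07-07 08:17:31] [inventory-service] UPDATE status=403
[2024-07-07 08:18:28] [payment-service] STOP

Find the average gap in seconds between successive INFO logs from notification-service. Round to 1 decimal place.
115.0

To calculate average interval:

1. Find all INFO events for notification-service in order
2. Calculate time gaps between consecutive events
3. Compute mean of gaps: 920 / 8 = 115.0 seconds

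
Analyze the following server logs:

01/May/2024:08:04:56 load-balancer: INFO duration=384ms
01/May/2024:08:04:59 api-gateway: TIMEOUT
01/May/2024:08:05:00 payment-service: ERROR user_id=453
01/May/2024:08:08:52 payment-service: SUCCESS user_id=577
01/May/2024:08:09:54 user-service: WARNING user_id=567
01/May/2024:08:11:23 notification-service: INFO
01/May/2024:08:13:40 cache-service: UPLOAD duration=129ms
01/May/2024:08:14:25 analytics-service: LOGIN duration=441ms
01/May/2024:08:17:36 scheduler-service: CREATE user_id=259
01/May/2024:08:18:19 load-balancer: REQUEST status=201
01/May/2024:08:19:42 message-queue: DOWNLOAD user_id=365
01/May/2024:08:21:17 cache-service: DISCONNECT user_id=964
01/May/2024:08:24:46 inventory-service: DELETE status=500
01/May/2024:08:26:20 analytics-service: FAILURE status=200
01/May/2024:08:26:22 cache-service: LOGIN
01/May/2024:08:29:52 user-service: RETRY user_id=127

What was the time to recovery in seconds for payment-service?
232

To calculate recovery time:

1. Find ERROR event for payment-service: 01/May/2024:08:05:00
2. Find next SUCCESS event for payment-service: 01/May/2024:08:08:52
3. Recovery time: 01/May/2024:08:08:52 - 01/May/2024:08:05:00 = 232 seconds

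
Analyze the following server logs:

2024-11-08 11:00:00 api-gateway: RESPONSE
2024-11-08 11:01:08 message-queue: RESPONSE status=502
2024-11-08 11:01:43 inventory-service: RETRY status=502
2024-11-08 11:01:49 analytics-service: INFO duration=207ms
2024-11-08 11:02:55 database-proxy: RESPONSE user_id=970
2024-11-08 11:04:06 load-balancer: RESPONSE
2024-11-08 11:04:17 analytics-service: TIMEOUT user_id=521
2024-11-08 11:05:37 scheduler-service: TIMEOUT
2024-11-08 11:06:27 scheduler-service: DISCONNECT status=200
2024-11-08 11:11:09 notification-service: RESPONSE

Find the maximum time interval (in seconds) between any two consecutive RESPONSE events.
423

To find the longest gap:

1. Extract all RESPONSE events in chronological order
2. Calculate time differences between consecutive events
3. Find the maximum difference
4. Longest gap: 423 seconds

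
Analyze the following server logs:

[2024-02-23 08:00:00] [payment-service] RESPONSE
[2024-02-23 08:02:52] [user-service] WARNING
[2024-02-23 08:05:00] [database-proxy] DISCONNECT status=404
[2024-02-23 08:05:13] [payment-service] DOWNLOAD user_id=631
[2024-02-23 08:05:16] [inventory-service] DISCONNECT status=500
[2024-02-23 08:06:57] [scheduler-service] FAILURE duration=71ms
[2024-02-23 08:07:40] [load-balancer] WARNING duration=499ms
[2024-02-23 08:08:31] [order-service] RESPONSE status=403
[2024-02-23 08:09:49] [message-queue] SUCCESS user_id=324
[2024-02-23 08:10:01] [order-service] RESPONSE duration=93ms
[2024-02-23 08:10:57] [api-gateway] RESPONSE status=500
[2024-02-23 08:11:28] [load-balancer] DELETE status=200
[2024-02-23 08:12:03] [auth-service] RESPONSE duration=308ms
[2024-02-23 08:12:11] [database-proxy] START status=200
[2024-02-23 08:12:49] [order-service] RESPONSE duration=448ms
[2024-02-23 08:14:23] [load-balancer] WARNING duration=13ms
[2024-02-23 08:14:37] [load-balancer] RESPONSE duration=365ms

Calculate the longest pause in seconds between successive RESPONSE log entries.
511

To find the longest gap:

1. Extract all RESPONSE events in chronological order
2. Calculate time differences between consecutive events
3. Find the maximum difference
4. Longest gap: 511 seconds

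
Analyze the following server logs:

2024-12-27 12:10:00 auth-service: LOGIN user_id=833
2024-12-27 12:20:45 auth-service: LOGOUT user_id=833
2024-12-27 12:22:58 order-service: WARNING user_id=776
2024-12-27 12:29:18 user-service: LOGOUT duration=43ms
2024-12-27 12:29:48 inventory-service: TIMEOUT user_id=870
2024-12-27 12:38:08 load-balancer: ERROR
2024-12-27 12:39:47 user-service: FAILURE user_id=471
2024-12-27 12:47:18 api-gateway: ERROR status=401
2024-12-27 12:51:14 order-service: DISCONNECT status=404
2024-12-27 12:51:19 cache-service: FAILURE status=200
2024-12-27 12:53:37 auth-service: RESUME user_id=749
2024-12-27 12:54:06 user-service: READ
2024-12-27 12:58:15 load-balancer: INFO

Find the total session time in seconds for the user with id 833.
645

To calculate session duration:

1. Find LOGIN event for user_id=833: 2024-12-27 12:10:00
2. Find LOGOUT event for user_id=833: 2024-12-27 12:20:45
3. Session duration: 2024-12-27 12:20:45 - 2024-12-27 12:10:00 = 645 seconds (10 minutes)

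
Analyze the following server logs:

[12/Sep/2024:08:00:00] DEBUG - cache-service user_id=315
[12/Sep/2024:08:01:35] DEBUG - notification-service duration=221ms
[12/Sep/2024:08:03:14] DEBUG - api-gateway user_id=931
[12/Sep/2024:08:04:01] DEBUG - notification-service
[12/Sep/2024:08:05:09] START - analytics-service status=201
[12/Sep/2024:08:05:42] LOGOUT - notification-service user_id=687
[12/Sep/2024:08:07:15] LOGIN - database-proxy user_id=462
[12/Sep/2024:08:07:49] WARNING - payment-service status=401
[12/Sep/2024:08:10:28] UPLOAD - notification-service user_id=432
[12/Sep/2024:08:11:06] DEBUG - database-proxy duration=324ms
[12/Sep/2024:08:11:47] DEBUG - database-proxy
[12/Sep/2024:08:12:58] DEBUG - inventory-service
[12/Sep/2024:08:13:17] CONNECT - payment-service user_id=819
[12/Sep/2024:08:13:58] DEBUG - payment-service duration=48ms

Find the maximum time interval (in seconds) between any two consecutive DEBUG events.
425

To find the longest gap:

1. Extract all DEBUG events in chronological order
2. Calculate time differences between consecutive events
3. Find the maximum difference
4. Longest gap: 425 seconds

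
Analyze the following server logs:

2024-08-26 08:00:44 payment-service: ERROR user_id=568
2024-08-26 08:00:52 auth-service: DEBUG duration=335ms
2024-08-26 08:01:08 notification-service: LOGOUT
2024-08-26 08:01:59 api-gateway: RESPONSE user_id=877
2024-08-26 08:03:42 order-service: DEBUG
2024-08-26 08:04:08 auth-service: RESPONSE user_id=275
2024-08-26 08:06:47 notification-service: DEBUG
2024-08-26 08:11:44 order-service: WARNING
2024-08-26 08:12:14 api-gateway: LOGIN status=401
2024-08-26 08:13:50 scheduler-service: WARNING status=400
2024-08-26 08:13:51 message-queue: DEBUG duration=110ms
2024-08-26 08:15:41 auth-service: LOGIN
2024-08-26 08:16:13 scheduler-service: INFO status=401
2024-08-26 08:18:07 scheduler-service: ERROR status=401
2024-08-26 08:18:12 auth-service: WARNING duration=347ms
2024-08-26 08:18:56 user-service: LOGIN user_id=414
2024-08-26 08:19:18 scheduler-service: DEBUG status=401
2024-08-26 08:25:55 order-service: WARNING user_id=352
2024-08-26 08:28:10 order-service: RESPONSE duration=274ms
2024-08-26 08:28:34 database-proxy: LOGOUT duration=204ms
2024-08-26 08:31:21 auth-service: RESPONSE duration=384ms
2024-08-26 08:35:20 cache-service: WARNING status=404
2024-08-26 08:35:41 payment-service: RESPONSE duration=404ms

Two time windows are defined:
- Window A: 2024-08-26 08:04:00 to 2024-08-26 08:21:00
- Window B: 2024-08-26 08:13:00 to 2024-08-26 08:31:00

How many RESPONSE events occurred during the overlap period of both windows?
0

To find overlap events:

1. Window A: 2024-08-26 08:04:00 to 2024-08-26 08:21:00
2. Window B: 2024-08-26 08:13:00 to 2024-08-26 08:31:00
3. Overlap period: 2024-08-26 08:13:00 to 2024-08-26 08:21:00
4. Count RESPONSE events in overlap: 0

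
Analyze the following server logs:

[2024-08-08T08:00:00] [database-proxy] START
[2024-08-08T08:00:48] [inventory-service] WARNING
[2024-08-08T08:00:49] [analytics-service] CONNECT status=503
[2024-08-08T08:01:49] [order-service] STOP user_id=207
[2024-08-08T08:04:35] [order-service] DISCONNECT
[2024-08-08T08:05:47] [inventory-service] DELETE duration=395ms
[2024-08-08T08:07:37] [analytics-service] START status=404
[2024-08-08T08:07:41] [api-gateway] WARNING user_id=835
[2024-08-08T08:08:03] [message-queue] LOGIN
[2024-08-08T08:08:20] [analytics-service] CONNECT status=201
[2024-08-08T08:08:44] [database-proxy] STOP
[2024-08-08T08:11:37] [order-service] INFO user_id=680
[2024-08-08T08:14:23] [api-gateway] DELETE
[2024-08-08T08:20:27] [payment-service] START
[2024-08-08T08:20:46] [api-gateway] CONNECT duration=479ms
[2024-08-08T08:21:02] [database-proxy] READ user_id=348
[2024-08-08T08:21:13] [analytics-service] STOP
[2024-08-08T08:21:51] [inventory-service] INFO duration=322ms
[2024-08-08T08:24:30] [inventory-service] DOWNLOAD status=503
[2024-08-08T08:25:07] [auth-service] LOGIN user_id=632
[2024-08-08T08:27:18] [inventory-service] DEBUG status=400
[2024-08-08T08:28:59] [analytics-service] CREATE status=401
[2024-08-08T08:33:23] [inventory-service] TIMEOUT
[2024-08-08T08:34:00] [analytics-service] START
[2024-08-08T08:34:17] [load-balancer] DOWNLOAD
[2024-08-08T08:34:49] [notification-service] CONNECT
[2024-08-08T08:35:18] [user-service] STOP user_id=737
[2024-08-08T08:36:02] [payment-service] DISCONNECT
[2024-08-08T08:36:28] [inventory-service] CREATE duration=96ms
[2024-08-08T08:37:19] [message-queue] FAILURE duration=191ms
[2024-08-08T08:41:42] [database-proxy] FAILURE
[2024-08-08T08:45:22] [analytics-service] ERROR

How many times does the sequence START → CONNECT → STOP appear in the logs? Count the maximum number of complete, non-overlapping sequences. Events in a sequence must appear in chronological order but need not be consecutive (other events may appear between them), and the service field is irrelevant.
4

To count sequences:

1. Look for pattern: START → CONNECT → STOP
2. Greedily scan the log in chronological order, matching each sequence element in turn (ignoring service)
3. Each time the full pattern completes, increment the count and restart matching from the next event
4. Complete non-overlapping sequences found: 4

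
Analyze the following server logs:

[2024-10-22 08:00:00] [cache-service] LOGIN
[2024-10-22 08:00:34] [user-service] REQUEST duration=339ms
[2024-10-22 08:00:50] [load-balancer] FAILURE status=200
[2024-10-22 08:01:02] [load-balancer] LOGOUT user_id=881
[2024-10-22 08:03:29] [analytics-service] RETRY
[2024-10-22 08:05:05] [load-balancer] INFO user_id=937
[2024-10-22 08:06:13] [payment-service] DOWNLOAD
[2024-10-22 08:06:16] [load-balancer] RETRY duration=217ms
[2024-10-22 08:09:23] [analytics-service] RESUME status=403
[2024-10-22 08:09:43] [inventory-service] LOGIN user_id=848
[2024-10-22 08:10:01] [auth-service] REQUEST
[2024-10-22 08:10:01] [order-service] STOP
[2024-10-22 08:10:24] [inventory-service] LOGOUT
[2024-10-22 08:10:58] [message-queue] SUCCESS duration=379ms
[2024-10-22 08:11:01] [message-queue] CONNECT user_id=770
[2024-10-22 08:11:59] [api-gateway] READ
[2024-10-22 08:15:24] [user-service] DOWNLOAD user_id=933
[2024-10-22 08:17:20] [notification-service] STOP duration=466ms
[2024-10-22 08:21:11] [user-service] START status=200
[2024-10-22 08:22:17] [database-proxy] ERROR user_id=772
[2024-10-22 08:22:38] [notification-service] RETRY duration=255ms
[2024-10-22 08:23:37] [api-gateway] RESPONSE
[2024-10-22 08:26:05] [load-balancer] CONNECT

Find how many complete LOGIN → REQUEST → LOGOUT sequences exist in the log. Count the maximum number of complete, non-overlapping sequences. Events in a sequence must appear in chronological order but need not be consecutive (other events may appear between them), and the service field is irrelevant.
2

To count sequences:

1. Look for pattern: LOGIN → REQUEST → LOGOUT
2. Greedily scan the log in chronological order, matching each sequence element in turn (ignoring service)
3. Each time the full pattern completes, increment the count and restart matching from the next event
4. Complete non-overlapping sequences found: 2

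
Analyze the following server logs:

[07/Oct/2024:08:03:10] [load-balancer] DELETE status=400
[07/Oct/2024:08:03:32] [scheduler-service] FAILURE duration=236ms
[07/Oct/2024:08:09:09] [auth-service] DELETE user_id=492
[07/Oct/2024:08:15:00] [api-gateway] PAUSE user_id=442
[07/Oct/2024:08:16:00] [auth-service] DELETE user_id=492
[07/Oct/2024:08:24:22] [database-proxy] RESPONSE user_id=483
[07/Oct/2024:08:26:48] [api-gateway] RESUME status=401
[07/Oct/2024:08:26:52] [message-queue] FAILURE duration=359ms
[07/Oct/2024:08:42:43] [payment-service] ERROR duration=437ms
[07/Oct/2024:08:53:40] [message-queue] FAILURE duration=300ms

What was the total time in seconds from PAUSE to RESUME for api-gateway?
708

To calculate state duration:

1. Find PAUSE event for api-gateway: 07/Oct/2024:08:15:00
2. Find RESUME event for api-gateway: 07/Oct/2024:08:26:48
3. Calculate duration: 07/Oct/2024:08:26:48 - 07/Oct/2024:08:15:00 = 708 seconds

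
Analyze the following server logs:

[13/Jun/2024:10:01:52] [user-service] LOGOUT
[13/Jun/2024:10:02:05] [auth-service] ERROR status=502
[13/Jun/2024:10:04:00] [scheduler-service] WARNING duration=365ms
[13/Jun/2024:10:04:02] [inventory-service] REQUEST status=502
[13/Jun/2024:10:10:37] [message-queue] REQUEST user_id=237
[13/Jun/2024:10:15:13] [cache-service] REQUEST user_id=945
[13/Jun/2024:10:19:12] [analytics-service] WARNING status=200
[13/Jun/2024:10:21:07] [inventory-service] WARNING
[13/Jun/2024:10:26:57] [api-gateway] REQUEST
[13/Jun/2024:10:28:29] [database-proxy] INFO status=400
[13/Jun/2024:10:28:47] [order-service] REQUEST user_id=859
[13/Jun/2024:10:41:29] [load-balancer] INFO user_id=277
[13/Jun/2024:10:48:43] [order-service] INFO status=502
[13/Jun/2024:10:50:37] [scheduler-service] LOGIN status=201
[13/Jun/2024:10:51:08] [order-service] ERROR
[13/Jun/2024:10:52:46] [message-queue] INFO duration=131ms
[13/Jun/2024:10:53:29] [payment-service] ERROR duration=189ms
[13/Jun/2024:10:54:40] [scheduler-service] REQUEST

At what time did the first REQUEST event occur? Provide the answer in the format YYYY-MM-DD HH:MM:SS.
2024-06-13 10:04:02

To find the first event:

1. Filter for all REQUEST events
2. Sort by timestamp
3. Select the first one
4. Timestamp: 2024-06-13 10:04:02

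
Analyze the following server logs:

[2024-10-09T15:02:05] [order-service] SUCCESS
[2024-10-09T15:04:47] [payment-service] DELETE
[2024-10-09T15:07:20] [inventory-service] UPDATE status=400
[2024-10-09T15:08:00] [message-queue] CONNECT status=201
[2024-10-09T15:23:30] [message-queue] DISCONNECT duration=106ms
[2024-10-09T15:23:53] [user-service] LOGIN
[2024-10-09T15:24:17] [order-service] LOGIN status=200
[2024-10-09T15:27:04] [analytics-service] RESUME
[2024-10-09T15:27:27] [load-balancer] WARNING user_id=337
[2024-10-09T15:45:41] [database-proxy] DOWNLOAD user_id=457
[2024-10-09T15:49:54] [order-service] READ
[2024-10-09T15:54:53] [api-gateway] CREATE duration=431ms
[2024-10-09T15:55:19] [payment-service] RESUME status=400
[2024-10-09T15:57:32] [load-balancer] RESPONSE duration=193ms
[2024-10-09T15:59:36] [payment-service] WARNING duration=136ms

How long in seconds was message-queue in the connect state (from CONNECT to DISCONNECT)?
930

To calculate state duration:

1. Find CONNECT event for message-queue: 2024-10-09T15:08:00
2. Find DISCONNECT event for message-queue: 2024-10-09T15:23:30
3. Calculate duration: 2024-10-09T15:23:30 - 2024-10-09T15:08:00 = 930 seconds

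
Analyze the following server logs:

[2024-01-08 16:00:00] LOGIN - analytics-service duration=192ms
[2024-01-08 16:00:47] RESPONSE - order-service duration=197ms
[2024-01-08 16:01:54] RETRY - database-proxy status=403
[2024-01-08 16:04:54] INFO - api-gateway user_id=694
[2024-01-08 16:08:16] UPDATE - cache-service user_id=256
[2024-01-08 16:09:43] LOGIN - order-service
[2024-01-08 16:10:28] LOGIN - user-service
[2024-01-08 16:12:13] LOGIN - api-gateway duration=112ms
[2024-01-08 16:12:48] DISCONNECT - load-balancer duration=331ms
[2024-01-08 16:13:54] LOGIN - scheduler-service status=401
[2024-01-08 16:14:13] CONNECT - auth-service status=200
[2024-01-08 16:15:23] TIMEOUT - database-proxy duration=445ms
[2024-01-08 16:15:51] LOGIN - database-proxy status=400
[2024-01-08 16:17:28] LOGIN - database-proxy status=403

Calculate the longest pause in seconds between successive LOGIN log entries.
583

To find the longest gap:

1. Extract all LOGIN events in chronological order
2. Calculate time differences between consecutive events
3. Find the maximum difference
4. Longest gap: 583 seconds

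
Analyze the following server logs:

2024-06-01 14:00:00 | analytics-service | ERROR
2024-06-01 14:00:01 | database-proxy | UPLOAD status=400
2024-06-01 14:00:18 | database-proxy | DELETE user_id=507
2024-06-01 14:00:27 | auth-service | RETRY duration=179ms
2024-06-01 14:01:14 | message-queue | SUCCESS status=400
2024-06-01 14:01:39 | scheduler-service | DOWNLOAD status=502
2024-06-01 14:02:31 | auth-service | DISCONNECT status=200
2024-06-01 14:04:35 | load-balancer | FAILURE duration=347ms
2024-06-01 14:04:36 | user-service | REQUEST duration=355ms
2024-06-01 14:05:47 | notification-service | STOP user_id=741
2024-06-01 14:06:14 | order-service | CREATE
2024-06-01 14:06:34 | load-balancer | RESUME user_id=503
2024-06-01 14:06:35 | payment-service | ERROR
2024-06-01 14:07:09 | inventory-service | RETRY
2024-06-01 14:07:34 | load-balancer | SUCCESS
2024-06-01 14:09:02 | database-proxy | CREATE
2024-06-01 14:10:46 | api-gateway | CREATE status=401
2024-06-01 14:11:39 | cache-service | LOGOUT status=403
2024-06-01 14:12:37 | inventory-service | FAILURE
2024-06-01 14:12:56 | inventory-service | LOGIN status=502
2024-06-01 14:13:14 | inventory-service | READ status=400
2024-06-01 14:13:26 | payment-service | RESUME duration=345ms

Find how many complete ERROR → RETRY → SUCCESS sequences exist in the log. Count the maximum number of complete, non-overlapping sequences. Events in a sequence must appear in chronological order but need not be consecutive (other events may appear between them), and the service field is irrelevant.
2

To count sequences:

1. Look for pattern: ERROR → RETRY → SUCCESS
2. Greedily scan the log in chronological order, matching each sequence element in turn (ignoring service)
3. Each time the full pattern completes, increment the count and restart matching from the next event
4. Complete non-overlapping sequences found: 2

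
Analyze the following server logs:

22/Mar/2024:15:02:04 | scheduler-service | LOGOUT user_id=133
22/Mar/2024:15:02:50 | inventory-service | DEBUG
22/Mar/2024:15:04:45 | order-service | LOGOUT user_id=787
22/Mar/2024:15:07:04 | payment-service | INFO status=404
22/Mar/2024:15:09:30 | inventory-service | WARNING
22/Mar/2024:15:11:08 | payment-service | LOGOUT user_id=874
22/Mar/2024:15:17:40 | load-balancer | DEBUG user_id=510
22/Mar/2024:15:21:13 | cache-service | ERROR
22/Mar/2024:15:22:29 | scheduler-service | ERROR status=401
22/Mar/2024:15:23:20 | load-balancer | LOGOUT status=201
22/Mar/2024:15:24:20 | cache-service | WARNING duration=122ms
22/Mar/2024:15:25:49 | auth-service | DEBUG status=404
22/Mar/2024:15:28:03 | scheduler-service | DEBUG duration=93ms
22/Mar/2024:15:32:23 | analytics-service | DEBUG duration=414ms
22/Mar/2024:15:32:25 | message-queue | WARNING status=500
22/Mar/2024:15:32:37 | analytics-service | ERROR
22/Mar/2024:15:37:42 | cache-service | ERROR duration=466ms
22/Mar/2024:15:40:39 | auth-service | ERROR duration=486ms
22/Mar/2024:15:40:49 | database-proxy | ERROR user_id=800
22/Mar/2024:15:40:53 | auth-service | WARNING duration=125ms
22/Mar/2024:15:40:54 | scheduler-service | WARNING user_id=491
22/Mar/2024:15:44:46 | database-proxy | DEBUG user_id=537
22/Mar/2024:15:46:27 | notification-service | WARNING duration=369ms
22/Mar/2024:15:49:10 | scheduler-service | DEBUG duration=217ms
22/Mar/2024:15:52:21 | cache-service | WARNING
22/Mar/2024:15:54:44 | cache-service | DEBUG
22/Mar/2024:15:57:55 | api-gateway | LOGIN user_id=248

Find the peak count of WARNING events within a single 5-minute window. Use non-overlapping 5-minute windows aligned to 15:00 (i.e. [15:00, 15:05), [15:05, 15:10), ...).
2

To find the burst window:

1. Divide the log period into non-overlapping 5-minute windows starting at 15:00
2. Count WARNING events in each window
3. Find the window with maximum count
4. Maximum events in a window: 2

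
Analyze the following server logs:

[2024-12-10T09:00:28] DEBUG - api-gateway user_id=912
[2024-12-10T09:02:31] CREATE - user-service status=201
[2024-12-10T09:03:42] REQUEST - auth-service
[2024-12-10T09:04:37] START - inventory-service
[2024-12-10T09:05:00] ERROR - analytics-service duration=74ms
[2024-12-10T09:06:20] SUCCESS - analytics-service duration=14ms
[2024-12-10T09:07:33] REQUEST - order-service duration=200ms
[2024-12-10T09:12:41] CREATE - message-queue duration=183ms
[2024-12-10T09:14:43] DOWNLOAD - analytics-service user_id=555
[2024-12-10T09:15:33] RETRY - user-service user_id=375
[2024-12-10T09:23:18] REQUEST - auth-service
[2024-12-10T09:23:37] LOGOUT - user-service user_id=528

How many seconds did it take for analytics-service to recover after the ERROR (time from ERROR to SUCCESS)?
80

To calculate recovery time:

1. Find ERROR event for analytics-service: 2024-12-10T09:05:00
2. Find next SUCCESS event for analytics-service: 2024-12-10T09:06:20
3. Recovery time: 2024-12-10T09:06:20 - 2024-12-10T09:05:00 = 80 seconds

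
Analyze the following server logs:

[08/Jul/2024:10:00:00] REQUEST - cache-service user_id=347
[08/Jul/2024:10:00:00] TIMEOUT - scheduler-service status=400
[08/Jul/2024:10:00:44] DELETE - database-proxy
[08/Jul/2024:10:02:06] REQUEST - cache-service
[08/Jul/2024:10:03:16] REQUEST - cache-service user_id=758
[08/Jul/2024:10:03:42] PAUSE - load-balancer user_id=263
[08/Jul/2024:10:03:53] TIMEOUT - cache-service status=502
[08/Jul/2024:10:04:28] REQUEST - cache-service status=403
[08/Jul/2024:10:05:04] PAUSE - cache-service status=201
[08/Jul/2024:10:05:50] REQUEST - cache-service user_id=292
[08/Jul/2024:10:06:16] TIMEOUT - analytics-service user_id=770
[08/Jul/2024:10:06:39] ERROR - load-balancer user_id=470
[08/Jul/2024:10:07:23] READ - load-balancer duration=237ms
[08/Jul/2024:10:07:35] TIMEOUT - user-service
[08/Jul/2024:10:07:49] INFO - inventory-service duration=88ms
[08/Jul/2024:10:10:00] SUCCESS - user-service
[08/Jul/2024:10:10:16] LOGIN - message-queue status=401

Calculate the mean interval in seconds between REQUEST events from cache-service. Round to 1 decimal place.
87.5

To calculate average interval:

1. Find all REQUEST events for cache-service in order
2. Calculate time gaps between consecutive events
3. Compute mean of gaps: 350 / 4 = 87.5 seconds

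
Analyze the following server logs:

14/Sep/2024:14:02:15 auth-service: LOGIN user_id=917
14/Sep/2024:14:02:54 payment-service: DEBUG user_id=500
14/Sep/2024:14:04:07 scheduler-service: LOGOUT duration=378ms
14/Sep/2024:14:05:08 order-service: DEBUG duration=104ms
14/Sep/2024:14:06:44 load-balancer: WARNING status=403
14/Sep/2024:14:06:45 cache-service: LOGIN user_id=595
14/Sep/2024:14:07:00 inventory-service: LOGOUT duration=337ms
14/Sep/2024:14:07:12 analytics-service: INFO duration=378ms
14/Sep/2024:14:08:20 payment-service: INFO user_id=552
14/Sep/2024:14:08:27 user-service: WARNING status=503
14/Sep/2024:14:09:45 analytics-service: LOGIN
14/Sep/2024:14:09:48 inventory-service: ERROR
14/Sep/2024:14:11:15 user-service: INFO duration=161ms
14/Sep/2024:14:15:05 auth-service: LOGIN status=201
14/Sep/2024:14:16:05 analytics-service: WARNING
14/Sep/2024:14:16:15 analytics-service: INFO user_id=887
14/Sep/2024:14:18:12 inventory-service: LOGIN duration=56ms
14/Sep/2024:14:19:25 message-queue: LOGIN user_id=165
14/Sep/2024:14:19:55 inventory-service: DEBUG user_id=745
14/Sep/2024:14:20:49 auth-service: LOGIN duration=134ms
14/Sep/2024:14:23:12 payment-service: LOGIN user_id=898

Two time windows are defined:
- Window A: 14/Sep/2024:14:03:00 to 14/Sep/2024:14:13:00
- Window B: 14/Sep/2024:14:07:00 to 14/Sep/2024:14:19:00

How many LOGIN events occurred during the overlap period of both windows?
1

To find overlap events:

1. Window A: 14/Sep/2024:14:03:00 to 14/Sep/2024:14:13:00
2. Window B: 14/Sep/2024:14:07:00 to 14/Sep/2024:14:19:00
3. Overlap period: 14/Sep/2024:14:07:00 to 14/Sep/2024:14:13:00
4. Count LOGIN events in overlap: 1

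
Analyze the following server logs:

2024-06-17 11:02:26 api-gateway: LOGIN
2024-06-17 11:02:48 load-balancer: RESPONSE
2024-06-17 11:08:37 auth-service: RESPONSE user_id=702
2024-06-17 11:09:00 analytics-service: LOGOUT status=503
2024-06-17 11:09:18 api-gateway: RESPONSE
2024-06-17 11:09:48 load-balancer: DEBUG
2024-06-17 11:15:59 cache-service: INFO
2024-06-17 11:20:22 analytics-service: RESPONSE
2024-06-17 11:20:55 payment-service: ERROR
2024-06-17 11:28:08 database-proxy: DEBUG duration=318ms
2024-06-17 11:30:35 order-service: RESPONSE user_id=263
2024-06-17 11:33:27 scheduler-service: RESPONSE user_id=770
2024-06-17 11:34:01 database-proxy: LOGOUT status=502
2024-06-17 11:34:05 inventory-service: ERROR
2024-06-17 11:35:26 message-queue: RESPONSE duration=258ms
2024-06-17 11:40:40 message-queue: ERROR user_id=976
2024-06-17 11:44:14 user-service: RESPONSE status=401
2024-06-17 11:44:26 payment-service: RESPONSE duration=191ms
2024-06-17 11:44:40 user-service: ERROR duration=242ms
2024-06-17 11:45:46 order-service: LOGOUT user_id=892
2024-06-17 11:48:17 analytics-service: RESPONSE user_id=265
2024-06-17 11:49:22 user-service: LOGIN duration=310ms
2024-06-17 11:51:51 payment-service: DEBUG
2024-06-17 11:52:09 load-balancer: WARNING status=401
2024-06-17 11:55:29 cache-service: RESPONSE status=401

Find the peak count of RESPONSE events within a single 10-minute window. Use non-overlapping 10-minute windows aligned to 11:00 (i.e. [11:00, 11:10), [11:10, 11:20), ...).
3

To find the burst window:

1. Divide the log period into non-overlapping 10-minute windows starting at 11:00
2. Count RESPONSE events in each window
3. Find the window with maximum count
4. Maximum events in a window: 3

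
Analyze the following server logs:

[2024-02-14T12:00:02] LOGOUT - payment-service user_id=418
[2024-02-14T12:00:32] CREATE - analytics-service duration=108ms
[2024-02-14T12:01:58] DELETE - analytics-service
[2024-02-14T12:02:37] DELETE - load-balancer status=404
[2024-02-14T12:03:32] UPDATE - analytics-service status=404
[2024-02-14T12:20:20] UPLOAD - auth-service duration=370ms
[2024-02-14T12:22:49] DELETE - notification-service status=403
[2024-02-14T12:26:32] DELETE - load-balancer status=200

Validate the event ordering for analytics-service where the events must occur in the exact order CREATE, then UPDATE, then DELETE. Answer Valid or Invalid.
Invalid

To validate ordering:

1. Required order: CREATE → UPDATE → DELETE
2. Rule: the events must occur in the exact order CREATE, then UPDATE, then DELETE
3. Check actual order of events for analytics-service
4. Result: Invalid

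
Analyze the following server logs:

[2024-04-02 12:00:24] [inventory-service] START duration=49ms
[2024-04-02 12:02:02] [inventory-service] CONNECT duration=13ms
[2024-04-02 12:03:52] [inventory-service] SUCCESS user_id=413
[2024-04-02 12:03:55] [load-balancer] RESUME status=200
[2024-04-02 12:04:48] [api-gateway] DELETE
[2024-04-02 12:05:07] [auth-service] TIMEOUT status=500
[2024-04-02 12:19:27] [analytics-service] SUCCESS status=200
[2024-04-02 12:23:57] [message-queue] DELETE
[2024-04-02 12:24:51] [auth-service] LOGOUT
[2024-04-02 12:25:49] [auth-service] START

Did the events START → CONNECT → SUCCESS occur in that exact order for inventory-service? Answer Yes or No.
Yes

To verify sequence order:

1. Find all events in sequence START → CONNECT → SUCCESS for inventory-service
2. Extract their timestamps
3. Check if timestamps are in ascending order
4. Result: Yes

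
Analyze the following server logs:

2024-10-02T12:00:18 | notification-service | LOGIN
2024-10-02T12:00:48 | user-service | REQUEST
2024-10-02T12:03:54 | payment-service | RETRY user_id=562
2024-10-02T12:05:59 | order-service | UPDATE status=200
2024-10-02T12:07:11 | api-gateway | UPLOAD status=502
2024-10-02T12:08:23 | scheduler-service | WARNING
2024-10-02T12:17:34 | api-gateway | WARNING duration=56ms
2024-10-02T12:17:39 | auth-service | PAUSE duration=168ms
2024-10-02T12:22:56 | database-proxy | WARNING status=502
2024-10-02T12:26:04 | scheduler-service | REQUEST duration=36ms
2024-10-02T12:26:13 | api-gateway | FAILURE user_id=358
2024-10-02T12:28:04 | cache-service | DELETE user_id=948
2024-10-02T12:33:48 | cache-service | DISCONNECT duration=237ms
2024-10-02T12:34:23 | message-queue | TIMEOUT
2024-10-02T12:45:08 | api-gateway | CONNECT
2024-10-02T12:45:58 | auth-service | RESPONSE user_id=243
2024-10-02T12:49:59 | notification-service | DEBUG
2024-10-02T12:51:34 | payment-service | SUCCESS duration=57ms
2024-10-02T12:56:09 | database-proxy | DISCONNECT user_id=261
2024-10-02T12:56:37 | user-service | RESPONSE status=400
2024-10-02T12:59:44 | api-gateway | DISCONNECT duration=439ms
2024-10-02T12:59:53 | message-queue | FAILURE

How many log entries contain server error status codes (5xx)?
2

To find matching entries:

1. Pattern to match: server error status codes (5xx)
2. Scan each log entry for the pattern
3. Count matches: 2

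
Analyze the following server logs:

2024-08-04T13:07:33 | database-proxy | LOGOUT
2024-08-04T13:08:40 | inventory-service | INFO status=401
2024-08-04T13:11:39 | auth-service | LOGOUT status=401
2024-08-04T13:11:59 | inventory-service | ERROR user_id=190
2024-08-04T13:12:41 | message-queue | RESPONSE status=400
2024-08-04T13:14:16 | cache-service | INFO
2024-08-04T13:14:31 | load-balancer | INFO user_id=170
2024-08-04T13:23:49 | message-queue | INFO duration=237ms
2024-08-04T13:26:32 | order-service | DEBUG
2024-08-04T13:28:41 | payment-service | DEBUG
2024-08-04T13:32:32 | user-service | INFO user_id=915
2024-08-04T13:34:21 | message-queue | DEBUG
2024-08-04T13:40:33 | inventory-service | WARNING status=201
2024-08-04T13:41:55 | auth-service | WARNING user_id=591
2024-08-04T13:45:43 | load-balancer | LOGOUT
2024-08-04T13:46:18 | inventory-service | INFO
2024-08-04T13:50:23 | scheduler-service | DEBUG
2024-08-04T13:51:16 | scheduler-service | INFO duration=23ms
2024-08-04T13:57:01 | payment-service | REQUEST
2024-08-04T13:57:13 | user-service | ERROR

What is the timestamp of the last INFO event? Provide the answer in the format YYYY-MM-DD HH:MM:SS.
2024-08-04 13:51:16

To find the last event:

1. Filter for all INFO events
2. Sort by timestamp
3. Select the last one
4. Timestamp: 2024-08-04 13:51:16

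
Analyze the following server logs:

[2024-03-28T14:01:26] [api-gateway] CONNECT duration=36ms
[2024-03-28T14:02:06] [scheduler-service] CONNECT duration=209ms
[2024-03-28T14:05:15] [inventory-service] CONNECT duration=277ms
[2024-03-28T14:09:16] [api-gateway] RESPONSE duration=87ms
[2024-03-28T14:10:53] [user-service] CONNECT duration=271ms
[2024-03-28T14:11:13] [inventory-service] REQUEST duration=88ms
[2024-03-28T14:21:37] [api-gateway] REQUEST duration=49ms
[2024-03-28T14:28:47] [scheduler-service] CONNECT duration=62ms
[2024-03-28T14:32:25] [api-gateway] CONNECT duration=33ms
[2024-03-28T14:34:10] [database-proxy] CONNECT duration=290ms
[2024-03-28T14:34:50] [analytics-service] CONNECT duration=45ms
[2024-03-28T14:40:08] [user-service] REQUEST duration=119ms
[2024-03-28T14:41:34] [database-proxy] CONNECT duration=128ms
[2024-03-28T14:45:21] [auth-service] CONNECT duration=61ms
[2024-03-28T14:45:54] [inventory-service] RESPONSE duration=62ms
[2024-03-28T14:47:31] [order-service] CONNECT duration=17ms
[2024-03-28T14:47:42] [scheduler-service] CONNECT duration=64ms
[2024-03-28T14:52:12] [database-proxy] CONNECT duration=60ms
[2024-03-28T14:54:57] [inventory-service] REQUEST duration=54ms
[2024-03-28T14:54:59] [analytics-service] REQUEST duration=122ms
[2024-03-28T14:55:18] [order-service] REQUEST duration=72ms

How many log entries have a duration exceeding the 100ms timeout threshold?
7

To count timeouts:

1. Threshold: 100ms
2. Extract duration from each log entry
3. Count entries where duration > 100
4. Timeout count: 7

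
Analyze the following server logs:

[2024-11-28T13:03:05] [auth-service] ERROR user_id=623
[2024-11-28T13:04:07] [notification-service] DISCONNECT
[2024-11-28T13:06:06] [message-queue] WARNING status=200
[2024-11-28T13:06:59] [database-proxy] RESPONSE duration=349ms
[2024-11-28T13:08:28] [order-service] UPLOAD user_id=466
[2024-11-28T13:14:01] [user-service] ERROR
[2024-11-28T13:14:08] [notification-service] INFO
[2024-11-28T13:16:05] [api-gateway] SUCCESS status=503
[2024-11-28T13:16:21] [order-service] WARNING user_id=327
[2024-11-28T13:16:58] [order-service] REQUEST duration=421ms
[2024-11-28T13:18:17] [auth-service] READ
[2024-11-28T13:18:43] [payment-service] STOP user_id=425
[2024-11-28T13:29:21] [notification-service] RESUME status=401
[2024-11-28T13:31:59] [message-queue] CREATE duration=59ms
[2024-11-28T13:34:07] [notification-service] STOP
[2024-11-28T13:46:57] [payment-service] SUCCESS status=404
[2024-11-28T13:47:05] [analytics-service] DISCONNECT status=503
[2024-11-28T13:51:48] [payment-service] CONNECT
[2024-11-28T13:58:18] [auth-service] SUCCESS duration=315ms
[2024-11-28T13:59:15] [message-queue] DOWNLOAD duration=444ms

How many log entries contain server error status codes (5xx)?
2

To find matching entries:

1. Pattern to match: server error status codes (5xx)
2. Scan each log entry for the pattern
3. Count matches: 2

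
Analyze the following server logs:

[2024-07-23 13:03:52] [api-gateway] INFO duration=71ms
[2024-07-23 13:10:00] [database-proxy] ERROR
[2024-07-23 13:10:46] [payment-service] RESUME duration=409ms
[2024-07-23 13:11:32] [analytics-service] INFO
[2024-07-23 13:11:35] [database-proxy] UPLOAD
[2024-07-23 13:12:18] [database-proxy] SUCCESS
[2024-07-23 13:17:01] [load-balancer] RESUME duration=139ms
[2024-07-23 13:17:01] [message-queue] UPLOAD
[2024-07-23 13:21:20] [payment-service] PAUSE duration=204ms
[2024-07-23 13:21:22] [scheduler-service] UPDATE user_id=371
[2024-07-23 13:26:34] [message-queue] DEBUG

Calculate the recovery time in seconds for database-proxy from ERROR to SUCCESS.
138

To calculate recovery time:

1. Find ERROR event for database-proxy: 2024-07-23 13:10:00
2. Find next SUCCESS event for database-proxy: 2024-07-23 13:12:18
3. Recovery time: 2024-07-23 13:12:18 - 2024-07-23 13:10:00 = 138 seconds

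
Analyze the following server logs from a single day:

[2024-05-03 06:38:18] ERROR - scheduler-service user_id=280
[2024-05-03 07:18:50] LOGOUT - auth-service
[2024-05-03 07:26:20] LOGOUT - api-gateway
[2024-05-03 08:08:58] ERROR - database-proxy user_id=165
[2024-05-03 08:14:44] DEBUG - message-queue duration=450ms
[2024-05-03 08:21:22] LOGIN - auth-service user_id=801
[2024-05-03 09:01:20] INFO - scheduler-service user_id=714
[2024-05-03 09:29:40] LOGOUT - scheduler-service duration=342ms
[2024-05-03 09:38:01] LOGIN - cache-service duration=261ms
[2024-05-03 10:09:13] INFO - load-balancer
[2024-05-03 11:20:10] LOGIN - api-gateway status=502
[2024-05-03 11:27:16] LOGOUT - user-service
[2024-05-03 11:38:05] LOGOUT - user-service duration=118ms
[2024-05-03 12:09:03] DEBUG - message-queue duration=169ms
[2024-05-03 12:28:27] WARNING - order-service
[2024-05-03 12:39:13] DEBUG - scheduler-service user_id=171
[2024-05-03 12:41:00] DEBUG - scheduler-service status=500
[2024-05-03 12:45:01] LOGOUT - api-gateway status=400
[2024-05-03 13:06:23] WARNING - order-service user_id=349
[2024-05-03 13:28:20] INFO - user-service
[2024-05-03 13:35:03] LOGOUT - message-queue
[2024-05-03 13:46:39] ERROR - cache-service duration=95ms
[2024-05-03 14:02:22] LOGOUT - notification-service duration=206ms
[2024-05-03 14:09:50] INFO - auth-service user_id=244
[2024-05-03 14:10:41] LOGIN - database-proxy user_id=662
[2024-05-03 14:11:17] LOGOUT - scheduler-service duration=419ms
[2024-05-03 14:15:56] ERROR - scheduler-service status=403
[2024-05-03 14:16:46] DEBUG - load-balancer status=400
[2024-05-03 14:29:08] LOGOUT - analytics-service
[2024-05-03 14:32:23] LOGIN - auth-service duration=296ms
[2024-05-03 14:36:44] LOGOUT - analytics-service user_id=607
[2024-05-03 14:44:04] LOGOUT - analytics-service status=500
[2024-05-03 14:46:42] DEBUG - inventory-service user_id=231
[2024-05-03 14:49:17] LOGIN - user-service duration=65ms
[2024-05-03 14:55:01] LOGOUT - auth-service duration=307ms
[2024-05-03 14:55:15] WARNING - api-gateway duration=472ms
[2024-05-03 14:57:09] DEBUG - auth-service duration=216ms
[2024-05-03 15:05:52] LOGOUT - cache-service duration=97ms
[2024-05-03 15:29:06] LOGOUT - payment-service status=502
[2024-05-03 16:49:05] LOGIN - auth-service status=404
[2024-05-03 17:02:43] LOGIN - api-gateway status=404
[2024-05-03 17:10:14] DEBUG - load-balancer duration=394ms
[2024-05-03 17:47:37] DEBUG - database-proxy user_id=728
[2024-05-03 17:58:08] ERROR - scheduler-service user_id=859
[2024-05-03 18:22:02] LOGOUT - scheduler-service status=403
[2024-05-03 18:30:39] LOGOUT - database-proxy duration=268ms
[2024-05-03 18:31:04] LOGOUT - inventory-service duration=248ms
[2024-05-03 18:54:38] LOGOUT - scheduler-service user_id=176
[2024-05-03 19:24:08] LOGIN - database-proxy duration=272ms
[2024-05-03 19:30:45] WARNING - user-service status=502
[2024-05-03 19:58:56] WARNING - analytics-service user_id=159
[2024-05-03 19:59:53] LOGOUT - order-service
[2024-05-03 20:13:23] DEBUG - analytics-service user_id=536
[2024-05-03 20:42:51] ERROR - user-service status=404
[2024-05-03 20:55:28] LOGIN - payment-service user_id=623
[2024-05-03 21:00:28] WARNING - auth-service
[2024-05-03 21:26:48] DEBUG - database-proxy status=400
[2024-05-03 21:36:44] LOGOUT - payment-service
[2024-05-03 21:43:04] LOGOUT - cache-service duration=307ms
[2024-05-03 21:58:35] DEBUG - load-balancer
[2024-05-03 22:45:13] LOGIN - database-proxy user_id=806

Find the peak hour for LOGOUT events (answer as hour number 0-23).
14

To find the peak hour:

1. Group all LOGOUT events by hour
2. Count events in each hour
3. Find hour with maximum count
4. Peak hour: 14 (with 6 events)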